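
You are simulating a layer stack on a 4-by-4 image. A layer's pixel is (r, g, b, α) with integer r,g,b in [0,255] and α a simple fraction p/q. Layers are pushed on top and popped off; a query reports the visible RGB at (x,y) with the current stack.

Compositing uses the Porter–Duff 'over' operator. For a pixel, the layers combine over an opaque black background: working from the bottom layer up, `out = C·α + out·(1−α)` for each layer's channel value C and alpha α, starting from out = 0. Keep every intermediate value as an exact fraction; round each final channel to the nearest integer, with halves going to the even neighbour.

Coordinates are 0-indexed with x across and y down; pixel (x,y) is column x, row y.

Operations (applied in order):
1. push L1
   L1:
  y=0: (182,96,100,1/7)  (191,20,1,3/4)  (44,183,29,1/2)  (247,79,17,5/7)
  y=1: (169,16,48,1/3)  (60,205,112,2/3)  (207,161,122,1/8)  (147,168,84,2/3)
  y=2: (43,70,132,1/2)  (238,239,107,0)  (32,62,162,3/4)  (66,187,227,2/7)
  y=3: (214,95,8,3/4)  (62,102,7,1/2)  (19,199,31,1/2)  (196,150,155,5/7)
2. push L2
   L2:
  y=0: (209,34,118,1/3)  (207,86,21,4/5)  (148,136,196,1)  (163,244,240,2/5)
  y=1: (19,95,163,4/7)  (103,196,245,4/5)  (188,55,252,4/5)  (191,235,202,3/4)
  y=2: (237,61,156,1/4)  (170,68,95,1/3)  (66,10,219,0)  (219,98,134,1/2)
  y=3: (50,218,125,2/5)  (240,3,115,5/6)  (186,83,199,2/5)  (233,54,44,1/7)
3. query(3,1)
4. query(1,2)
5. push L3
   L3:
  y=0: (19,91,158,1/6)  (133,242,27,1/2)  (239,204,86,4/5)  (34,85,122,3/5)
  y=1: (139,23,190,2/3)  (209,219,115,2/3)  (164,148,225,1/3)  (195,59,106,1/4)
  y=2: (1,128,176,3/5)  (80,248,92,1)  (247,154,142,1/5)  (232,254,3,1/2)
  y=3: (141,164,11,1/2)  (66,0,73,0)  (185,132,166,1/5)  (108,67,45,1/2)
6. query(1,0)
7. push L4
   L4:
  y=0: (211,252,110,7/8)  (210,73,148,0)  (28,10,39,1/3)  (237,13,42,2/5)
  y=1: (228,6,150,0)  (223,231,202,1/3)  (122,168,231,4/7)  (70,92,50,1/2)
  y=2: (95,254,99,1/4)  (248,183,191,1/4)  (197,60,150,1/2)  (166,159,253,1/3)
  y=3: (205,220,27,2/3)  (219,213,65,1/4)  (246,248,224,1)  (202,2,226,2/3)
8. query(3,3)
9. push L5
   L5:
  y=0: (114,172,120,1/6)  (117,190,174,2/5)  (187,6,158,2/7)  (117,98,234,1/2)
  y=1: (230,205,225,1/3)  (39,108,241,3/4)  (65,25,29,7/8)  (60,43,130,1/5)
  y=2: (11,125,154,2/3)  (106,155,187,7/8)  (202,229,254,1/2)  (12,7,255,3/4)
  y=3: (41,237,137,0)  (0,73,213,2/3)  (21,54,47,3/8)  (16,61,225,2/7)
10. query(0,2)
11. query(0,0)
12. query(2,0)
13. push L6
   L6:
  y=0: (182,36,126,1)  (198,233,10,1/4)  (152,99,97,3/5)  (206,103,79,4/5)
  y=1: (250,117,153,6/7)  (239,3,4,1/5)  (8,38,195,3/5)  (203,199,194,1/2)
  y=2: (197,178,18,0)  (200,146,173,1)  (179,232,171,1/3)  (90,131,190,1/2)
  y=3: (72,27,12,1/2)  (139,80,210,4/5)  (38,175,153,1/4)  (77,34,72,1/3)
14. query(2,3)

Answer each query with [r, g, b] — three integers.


query (3,1) [L1,L2] — begin 0,0,0
+L1 (α=2/3) → [98, 112, 56]
+L2 (α=3/4) → [671/4, 817/4, 331/2]
rounded: [168, 204, 166]

at x=1,y=2 over L1,L2:
L1 α=0: [0, 0, 0]
L2 α=1/3: [170/3, 68/3, 95/3]
→ [57, 23, 32]

at x=1,y=0 over L1,L2,L3:
+L1 (α=3/4) → [573/4, 15, 3/4]
+L2 (α=4/5) → [777/4, 359/5, 339/20]
+L3 (α=1/2) → [1309/8, 1569/10, 879/40]
rounded: [164, 157, 22]

(3,3) stack=L1,L2,L3,L4; from [0,0,0]:
after L1 α=5/7: [140, 750/7, 775/7]
after L2 α=1/7: [1073/7, 4878/49, 4958/49]
after L3 α=1/2: [1829/14, 8161/98, 7163/98]
after L4 α=2/3: [2495/14, 2851/98, 17153/98]
rounded: [178, 29, 175]

(0,2) stack=L1,L2,L3,L4,L5; from [0,0,0]:
after L1 α=1/2: [43/2, 35, 66]
after L2 α=1/4: [603/8, 83/2, 177/2]
after L3 α=3/5: [123/4, 467/5, 141]
after L4 α=1/4: [749/16, 2671/20, 261/2]
after L5 α=2/3: [367/16, 2557/20, 877/6]
→ [23, 128, 146]

(0,0) stack=L1,L2,L3,L4,L5; from [0,0,0]:
+L1 (α=1/7) → [26, 96/7, 100/7]
+L2 (α=1/3) → [87, 430/21, 342/7]
+L3 (α=1/6) → [227/3, 4061/126, 1408/21]
+L4 (α=7/8) → [2329/12, 226325/1008, 8789/84]
+L5 (α=1/6) → [13013/72, 1305001/6048, 54025/504]
→ [181, 216, 107]

(2,0) stack=L1,L2,L3,L4,L5; from [0,0,0]:
+L1 (α=1/2) → [22, 183/2, 29/2]
+L2 (α=1) → [148, 136, 196]
+L3 (α=4/5) → [1104/5, 952/5, 108]
+L4 (α=1/3) → [2348/15, 1954/15, 85]
+L5 (α=2/7) → [3470/21, 1990/21, 741/7]
→ [165, 95, 106]

(2,3) stack=L1,L2,L3,L4,L5,L6; from [0,0,0]:
+L1 (α=1/2) → [19/2, 199/2, 31/2]
+L2 (α=2/5) → [801/10, 929/10, 889/10]
+L3 (α=1/5) → [2527/25, 2518/25, 2608/25]
+L4 (α=1) → [246, 248, 224]
+L5 (α=3/8) → [1293/8, 701/4, 1261/8]
+L6 (α=1/4) → [4183/32, 2803/16, 5007/32]
rounded: [131, 175, 156]


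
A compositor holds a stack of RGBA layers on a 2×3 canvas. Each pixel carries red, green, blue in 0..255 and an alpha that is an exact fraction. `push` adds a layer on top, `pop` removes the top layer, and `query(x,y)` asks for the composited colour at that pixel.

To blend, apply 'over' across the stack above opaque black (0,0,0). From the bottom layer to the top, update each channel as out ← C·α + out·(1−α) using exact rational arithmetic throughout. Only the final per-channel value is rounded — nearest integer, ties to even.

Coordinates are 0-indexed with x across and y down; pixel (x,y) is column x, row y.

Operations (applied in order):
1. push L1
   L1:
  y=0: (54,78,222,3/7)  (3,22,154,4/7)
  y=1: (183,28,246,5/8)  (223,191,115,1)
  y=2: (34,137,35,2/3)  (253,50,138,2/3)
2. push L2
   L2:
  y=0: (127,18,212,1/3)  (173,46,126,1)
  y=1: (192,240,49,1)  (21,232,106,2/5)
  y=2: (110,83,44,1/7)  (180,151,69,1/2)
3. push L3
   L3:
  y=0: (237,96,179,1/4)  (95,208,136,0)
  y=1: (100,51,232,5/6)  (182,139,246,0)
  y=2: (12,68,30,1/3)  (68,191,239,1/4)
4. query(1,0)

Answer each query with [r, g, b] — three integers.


at x=1,y=0 over L1,L2,L3:
L1 α=4/7: [12/7, 88/7, 88]
L2 α=1: [173, 46, 126]
L3 α=0: [173, 46, 126]
= [173, 46, 126]


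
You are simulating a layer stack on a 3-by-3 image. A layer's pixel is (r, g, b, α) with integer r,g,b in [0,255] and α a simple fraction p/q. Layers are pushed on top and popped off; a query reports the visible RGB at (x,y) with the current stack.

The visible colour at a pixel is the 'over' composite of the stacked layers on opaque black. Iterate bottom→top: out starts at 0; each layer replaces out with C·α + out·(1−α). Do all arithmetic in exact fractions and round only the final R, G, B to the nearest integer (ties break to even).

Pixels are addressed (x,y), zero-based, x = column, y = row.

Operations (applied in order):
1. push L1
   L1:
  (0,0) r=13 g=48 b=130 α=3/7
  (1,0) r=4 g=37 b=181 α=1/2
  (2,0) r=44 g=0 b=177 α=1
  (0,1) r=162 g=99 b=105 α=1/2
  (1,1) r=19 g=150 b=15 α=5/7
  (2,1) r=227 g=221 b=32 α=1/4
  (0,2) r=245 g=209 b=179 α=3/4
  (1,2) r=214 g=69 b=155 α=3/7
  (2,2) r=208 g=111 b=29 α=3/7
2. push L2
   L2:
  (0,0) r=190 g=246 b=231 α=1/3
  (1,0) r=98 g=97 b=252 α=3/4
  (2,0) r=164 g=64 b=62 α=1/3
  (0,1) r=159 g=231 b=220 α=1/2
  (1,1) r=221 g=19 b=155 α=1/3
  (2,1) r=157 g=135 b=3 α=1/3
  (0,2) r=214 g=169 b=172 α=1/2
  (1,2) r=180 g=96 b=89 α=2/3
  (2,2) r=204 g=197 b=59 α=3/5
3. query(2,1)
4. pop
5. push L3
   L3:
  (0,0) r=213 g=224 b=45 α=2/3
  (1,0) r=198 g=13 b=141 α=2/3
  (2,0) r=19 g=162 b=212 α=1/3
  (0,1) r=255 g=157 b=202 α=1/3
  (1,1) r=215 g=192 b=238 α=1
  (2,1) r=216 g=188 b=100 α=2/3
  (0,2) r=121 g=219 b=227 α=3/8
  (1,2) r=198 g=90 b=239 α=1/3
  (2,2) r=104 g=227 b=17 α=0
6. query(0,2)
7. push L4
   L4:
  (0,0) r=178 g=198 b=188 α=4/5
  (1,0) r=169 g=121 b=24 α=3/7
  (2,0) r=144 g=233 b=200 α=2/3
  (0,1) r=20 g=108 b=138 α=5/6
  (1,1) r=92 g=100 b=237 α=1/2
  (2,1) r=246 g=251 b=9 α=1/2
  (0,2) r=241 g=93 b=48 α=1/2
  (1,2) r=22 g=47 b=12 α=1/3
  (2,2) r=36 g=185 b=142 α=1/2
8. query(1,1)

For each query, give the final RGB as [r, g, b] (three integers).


query (2,1) [L1,L2] — begin 0,0,0
+L1 (α=1/4) → [227/4, 221/4, 8]
+L2 (α=1/3) → [541/6, 491/6, 19/3]
rounded: [90, 82, 6]

(0,2) stack=L1,L3; from [0,0,0]:
+L1 (α=3/4) → [735/4, 627/4, 537/4]
+L3 (α=3/8) → [5127/32, 5763/32, 5409/32]
→ [160, 180, 169]

(1,1) stack=L1,L3,L4; from [0,0,0]:
after L1 α=5/7: [95/7, 750/7, 75/7]
after L3 α=1: [215, 192, 238]
after L4 α=1/2: [307/2, 146, 475/2]
→ [154, 146, 238]


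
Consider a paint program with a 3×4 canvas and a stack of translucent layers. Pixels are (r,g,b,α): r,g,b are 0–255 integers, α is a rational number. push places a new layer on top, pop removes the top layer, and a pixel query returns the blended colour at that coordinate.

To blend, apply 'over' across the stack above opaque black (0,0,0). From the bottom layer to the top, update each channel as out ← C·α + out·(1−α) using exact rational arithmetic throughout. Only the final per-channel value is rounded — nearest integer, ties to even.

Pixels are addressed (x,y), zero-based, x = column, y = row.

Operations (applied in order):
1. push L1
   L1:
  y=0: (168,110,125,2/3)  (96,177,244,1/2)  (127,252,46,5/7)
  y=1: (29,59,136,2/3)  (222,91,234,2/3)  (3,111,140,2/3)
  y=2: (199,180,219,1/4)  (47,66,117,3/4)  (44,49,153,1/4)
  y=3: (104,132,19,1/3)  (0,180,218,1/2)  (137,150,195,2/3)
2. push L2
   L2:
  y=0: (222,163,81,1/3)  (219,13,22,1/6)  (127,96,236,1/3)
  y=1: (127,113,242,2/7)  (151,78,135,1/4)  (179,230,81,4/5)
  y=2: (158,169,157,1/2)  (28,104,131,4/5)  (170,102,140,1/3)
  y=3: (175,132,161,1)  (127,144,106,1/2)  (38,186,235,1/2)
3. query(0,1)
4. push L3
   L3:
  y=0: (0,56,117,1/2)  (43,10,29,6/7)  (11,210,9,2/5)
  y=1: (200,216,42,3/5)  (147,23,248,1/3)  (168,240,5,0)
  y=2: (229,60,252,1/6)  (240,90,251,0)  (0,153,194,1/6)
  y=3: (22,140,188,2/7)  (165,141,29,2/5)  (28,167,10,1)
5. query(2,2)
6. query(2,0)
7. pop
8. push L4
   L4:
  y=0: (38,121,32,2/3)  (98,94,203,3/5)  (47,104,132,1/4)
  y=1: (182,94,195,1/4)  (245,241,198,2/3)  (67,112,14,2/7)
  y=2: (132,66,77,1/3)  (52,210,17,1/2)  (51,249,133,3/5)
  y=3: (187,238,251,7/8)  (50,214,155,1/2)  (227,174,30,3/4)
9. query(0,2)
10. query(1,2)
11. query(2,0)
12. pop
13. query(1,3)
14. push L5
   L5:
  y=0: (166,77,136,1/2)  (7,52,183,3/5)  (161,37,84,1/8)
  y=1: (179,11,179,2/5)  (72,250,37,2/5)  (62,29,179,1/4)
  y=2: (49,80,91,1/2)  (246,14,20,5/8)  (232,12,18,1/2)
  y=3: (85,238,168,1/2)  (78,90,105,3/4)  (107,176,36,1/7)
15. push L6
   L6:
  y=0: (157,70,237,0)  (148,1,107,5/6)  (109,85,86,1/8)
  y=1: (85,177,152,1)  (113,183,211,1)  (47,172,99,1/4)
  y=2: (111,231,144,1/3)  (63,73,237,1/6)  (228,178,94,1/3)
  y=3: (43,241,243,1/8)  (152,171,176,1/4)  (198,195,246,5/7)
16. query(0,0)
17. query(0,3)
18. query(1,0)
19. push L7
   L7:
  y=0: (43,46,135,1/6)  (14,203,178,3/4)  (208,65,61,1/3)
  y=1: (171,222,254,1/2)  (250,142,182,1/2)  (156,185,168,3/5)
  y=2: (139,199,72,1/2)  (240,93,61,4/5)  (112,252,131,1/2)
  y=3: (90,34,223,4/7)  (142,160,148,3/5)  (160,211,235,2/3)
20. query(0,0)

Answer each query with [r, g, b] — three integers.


query (0,1) [L1,L2] — begin 0,0,0
after L1 α=2/3: [58/3, 118/3, 272/3]
after L2 α=2/7: [1052/21, 1268/21, 2812/21]
rounded: [50, 60, 134]

(2,2) stack=L1,L2,L3; from [0,0,0]:
after L1 α=1/4: [11, 49/4, 153/4]
after L2 α=1/3: [64, 253/6, 433/6]
after L3 α=1/6: [160/3, 2183/36, 3329/36]
= [53, 61, 92]

query (2,0) [L1,L2,L3] — begin 0,0,0
+L1 (α=5/7) → [635/7, 180, 230/7]
+L2 (α=1/3) → [2159/21, 152, 704/7]
+L3 (α=2/5) → [2313/35, 876/5, 2238/35]
= [66, 175, 64]

at x=0,y=2 over L1,L2,L4:
after L1 α=1/4: [199/4, 45, 219/4]
after L2 α=1/2: [831/8, 107, 847/8]
after L4 α=1/3: [453/4, 280/3, 385/4]
= [113, 93, 96]

query (1,2) [L1,L2,L4] — begin 0,0,0
L1 α=3/4: [141/4, 99/2, 351/4]
L2 α=4/5: [589/20, 931/10, 2447/20]
L4 α=1/2: [1629/40, 3031/20, 2787/40]
rounded: [41, 152, 70]

at x=2,y=0 over L1,L2,L4:
L1 α=5/7: [635/7, 180, 230/7]
L2 α=1/3: [2159/21, 152, 704/7]
L4 α=1/4: [622/7, 140, 759/7]
rounded: [89, 140, 108]

at x=1,y=3 over L1,L2:
after L1 α=1/2: [0, 90, 109]
after L2 α=1/2: [127/2, 117, 215/2]
rounded: [64, 117, 108]

query (0,0) [L1,L2,L5,L6] — begin 0,0,0
+L1 (α=2/3) → [112, 220/3, 250/3]
+L2 (α=1/3) → [446/3, 929/9, 743/9]
+L5 (α=1/2) → [472/3, 811/9, 1967/18]
+L6 (α=0) → [472/3, 811/9, 1967/18]
rounded: [157, 90, 109]

at x=0,y=3 over L1,L2,L5,L6:
after L1 α=1/3: [104/3, 44, 19/3]
after L2 α=1: [175, 132, 161]
after L5 α=1/2: [130, 185, 329/2]
after L6 α=1/8: [953/8, 192, 2789/16]
= [119, 192, 174]

(1,0) stack=L1,L2,L5,L6; from [0,0,0]:
after L1 α=1/2: [48, 177/2, 122]
after L2 α=1/6: [153/2, 911/12, 316/3]
after L5 α=3/5: [174/5, 1847/30, 2279/15]
after L6 α=5/6: [1937/15, 1997/180, 5152/45]
→ [129, 11, 114]

at x=0,y=0 over L1,L2,L5,L6,L7:
L1 α=2/3: [112, 220/3, 250/3]
L2 α=1/3: [446/3, 929/9, 743/9]
L5 α=1/2: [472/3, 811/9, 1967/18]
L6 α=0: [472/3, 811/9, 1967/18]
L7 α=1/6: [2489/18, 4469/54, 12265/108]
rounded: [138, 83, 114]


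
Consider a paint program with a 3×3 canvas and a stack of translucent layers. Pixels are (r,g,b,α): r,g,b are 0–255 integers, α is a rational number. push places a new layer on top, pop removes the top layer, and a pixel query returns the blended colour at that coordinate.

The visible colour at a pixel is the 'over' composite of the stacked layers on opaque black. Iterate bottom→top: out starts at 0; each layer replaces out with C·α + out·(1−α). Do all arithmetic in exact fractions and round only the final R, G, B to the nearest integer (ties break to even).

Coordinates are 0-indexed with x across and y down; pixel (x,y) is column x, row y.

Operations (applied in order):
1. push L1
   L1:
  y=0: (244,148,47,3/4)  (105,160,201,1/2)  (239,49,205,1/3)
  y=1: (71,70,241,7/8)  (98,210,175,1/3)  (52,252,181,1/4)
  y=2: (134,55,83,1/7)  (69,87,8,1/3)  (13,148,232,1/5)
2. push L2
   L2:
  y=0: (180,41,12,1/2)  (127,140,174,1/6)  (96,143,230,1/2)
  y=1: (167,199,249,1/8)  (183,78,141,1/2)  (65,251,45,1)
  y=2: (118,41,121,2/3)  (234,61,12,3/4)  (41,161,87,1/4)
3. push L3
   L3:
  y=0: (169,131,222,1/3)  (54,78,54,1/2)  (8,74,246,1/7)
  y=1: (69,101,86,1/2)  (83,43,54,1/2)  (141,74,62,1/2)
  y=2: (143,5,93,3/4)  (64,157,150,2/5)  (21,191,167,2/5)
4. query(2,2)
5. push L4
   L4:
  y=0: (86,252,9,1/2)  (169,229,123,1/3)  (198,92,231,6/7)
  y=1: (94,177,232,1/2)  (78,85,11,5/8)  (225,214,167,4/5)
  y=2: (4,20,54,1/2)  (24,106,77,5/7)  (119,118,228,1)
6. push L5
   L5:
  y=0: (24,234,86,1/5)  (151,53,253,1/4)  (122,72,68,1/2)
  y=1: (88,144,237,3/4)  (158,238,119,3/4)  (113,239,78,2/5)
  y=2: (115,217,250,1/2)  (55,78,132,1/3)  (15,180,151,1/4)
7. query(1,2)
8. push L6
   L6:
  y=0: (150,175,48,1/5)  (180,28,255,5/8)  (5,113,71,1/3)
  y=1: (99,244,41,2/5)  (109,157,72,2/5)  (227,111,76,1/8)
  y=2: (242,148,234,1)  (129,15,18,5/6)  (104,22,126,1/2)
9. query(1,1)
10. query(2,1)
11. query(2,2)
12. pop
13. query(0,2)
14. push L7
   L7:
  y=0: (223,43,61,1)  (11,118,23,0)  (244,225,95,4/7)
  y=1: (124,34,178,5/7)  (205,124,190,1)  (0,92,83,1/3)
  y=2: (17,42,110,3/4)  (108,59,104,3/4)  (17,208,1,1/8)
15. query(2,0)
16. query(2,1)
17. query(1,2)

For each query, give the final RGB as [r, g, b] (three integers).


at x=2,y=2 over L1,L2,L3:
L1 α=1/5: [13/5, 148/5, 232/5]
L2 α=1/4: [61/5, 1249/20, 1131/20]
L3 α=2/5: [393/25, 11387/100, 10073/100]
→ [16, 114, 101]

at x=1,y=2 over L1,L2,L3,L4,L5:
after L1 α=1/3: [23, 29, 8/3]
after L2 α=3/4: [725/4, 53, 29/3]
after L3 α=2/5: [2687/20, 473/5, 329/5]
after L4 α=5/7: [3887/70, 3596/35, 369/5]
after L5 α=1/3: [5812/105, 9922/105, 466/5]
→ [55, 94, 93]

at x=1,y=1 over L1,L2,L3,L4,L5,L6:
+L1 (α=1/3) → [98/3, 70, 175/3]
+L2 (α=1/2) → [647/6, 74, 299/3]
+L3 (α=1/2) → [1145/12, 117/2, 461/6]
+L4 (α=5/8) → [2705/32, 1201/16, 571/16]
+L5 (α=3/4) → [17873/128, 12625/64, 6283/64]
+L6 (α=2/5) → [81523/640, 57971/320, 5613/64]
rounded: [127, 181, 88]

query (2,1) [L1,L2,L3,L4,L5,L6] — begin 0,0,0
+L1 (α=1/4) → [13, 63, 181/4]
+L2 (α=1) → [65, 251, 45]
+L3 (α=1/2) → [103, 325/2, 107/2]
+L4 (α=4/5) → [1003/5, 2037/10, 1443/10]
+L5 (α=2/5) → [4139/25, 10891/50, 5889/50]
+L6 (α=1/8) → [4331/25, 81787/400, 45023/400]
→ [173, 204, 113]

query (2,2) [L1,L2,L3,L4,L5,L6] — begin 0,0,0
after L1 α=1/5: [13/5, 148/5, 232/5]
after L2 α=1/4: [61/5, 1249/20, 1131/20]
after L3 α=2/5: [393/25, 11387/100, 10073/100]
after L4 α=1: [119, 118, 228]
after L5 α=1/4: [93, 267/2, 835/4]
after L6 α=1/2: [197/2, 311/4, 1339/8]
rounded: [98, 78, 167]

query (0,2) [L1,L2,L3,L4,L5] — begin 0,0,0
L1 α=1/7: [134/7, 55/7, 83/7]
L2 α=2/3: [1786/21, 629/21, 1777/21]
L3 α=3/4: [10795/84, 236/21, 1909/21]
L4 α=1/2: [11131/168, 328/21, 3043/42]
L5 α=1/2: [30451/336, 4885/42, 13543/84]
rounded: [91, 116, 161]

at x=2,y=0 over L1,L2,L3,L4,L5,L7:
L1 α=1/3: [239/3, 49/3, 205/3]
L2 α=1/2: [527/6, 239/3, 895/6]
L3 α=1/7: [535/7, 552/7, 163]
L4 α=6/7: [8851/49, 4416/49, 1549/7]
L5 α=1/2: [14829/98, 3972/49, 2025/14]
L7 α=4/7: [140135/686, 56016/343, 11395/98]
→ [204, 163, 116]

at x=2,y=1 over L1,L2,L3,L4,L5,L7:
after L1 α=1/4: [13, 63, 181/4]
after L2 α=1: [65, 251, 45]
after L3 α=1/2: [103, 325/2, 107/2]
after L4 α=4/5: [1003/5, 2037/10, 1443/10]
after L5 α=2/5: [4139/25, 10891/50, 5889/50]
after L7 α=1/3: [8278/75, 4397/25, 7964/75]
→ [110, 176, 106]

query (1,2) [L1,L2,L3,L4,L5,L7] — begin 0,0,0
+L1 (α=1/3) → [23, 29, 8/3]
+L2 (α=3/4) → [725/4, 53, 29/3]
+L3 (α=2/5) → [2687/20, 473/5, 329/5]
+L4 (α=5/7) → [3887/70, 3596/35, 369/5]
+L5 (α=1/3) → [5812/105, 9922/105, 466/5]
+L7 (α=3/4) → [9958/105, 28507/420, 1013/10]
rounded: [95, 68, 101]


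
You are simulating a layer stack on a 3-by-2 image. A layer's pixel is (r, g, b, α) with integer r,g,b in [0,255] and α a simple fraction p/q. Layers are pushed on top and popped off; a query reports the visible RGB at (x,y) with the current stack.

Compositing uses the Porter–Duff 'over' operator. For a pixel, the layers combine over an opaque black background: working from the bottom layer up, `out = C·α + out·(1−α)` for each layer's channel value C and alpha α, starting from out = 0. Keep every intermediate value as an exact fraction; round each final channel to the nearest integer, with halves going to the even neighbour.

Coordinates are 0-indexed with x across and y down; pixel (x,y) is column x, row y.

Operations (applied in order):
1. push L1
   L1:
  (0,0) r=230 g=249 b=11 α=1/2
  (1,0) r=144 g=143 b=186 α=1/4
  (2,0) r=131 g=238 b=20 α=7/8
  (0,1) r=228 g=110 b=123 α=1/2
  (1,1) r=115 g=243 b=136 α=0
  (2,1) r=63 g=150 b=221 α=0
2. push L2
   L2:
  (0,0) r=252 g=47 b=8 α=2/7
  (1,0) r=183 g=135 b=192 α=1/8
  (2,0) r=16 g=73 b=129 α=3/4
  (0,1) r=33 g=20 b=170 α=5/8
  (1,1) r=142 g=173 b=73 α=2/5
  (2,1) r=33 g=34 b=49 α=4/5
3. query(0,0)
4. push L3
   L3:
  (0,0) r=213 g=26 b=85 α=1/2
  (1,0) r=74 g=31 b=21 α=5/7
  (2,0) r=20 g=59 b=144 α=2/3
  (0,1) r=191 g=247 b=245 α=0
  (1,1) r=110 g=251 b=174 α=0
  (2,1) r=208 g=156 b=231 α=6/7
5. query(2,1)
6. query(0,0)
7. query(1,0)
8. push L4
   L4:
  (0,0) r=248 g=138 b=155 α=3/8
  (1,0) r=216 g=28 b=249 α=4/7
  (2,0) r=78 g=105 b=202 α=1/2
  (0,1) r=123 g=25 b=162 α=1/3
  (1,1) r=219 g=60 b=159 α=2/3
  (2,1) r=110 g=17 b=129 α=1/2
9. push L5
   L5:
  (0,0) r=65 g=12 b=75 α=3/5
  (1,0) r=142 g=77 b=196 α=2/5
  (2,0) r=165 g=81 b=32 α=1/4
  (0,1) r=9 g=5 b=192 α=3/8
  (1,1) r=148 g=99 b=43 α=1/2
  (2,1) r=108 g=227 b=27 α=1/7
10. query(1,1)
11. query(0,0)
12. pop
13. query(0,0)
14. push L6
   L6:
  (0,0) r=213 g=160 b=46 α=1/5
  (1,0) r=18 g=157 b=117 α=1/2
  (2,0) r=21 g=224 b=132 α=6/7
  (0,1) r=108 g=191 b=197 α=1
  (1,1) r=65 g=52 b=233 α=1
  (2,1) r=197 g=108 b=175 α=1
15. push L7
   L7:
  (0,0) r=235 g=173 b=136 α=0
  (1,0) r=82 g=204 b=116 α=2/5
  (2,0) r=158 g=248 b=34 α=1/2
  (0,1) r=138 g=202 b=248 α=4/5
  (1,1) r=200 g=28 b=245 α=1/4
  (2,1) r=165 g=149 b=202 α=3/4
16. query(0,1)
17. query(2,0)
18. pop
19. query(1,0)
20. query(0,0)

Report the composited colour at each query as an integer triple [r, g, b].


at x=0,y=0 over L1,L2:
+L1 (α=1/2) → [115, 249/2, 11/2]
+L2 (α=2/7) → [1079/7, 1433/14, 87/14]
= [154, 102, 6]

(2,1) stack=L1,L2,L3; from [0,0,0]:
L1 α=0: [0, 0, 0]
L2 α=4/5: [132/5, 136/5, 196/5]
L3 α=6/7: [6372/35, 688/5, 1018/5]
rounded: [182, 138, 204]

at x=0,y=0 over L1,L2,L3:
after L1 α=1/2: [115, 249/2, 11/2]
after L2 α=2/7: [1079/7, 1433/14, 87/14]
after L3 α=1/2: [1285/7, 1797/28, 1277/28]
rounded: [184, 64, 46]

query (1,0) [L1,L2,L3] — begin 0,0,0
L1 α=1/4: [36, 143/4, 93/2]
L2 α=1/8: [435/8, 1541/32, 1035/16]
L3 α=5/7: [1915/28, 4021/112, 1875/56]
→ [68, 36, 33]

at x=1,y=1 over L1,L2,L3,L4,L5:
after L1 α=0: [0, 0, 0]
after L2 α=2/5: [284/5, 346/5, 146/5]
after L3 α=0: [284/5, 346/5, 146/5]
after L4 α=2/3: [2474/15, 946/15, 1736/15]
after L5 α=1/2: [2347/15, 2431/30, 2381/30]
→ [156, 81, 79]

(0,0) stack=L1,L2,L3,L4,L5; from [0,0,0]:
+L1 (α=1/2) → [115, 249/2, 11/2]
+L2 (α=2/7) → [1079/7, 1433/14, 87/14]
+L3 (α=1/2) → [1285/7, 1797/28, 1277/28]
+L4 (α=3/8) → [11633/56, 20577/224, 19405/224]
+L5 (α=3/5) → [17093/140, 24609/560, 8921/112]
→ [122, 44, 80]

query (0,0) [L1,L2,L3,L4] — begin 0,0,0
L1 α=1/2: [115, 249/2, 11/2]
L2 α=2/7: [1079/7, 1433/14, 87/14]
L3 α=1/2: [1285/7, 1797/28, 1277/28]
L4 α=3/8: [11633/56, 20577/224, 19405/224]
rounded: [208, 92, 87]

(0,1) stack=L1,L2,L3,L4,L6,L7; from [0,0,0]:
L1 α=1/2: [114, 55, 123/2]
L2 α=5/8: [507/8, 265/8, 2069/16]
L3 α=0: [507/8, 265/8, 2069/16]
L4 α=1/3: [333/4, 365/12, 3365/24]
L6 α=1: [108, 191, 197]
L7 α=4/5: [132, 999/5, 1189/5]
rounded: [132, 200, 238]

query (2,0) [L1,L2,L3,L4,L6,L7] — begin 0,0,0
after L1 α=7/8: [917/8, 833/4, 35/2]
after L2 α=3/4: [1301/32, 1709/16, 809/8]
after L3 α=2/3: [2581/96, 1199/16, 3113/24]
after L4 α=1/2: [10069/192, 2879/32, 7961/48]
after L6 α=6/7: [34261/1344, 45887/224, 45977/336]
after L7 α=1/2: [246613/2688, 101439/448, 57401/672]
= [92, 226, 85]

at x=1,y=0 over L1,L2,L3,L4,L6:
after L1 α=1/4: [36, 143/4, 93/2]
after L2 α=1/8: [435/8, 1541/32, 1035/16]
after L3 α=5/7: [1915/28, 4021/112, 1875/56]
after L4 α=4/7: [29937/196, 24607/784, 61401/392]
after L6 α=1/2: [33465/392, 147695/1568, 107265/784]
rounded: [85, 94, 137]

at x=0,y=0 over L1,L2,L3,L4,L6:
+L1 (α=1/2) → [115, 249/2, 11/2]
+L2 (α=2/7) → [1079/7, 1433/14, 87/14]
+L3 (α=1/2) → [1285/7, 1797/28, 1277/28]
+L4 (α=3/8) → [11633/56, 20577/224, 19405/224]
+L6 (α=1/5) → [2923/14, 29537/280, 21981/280]
rounded: [209, 105, 79]


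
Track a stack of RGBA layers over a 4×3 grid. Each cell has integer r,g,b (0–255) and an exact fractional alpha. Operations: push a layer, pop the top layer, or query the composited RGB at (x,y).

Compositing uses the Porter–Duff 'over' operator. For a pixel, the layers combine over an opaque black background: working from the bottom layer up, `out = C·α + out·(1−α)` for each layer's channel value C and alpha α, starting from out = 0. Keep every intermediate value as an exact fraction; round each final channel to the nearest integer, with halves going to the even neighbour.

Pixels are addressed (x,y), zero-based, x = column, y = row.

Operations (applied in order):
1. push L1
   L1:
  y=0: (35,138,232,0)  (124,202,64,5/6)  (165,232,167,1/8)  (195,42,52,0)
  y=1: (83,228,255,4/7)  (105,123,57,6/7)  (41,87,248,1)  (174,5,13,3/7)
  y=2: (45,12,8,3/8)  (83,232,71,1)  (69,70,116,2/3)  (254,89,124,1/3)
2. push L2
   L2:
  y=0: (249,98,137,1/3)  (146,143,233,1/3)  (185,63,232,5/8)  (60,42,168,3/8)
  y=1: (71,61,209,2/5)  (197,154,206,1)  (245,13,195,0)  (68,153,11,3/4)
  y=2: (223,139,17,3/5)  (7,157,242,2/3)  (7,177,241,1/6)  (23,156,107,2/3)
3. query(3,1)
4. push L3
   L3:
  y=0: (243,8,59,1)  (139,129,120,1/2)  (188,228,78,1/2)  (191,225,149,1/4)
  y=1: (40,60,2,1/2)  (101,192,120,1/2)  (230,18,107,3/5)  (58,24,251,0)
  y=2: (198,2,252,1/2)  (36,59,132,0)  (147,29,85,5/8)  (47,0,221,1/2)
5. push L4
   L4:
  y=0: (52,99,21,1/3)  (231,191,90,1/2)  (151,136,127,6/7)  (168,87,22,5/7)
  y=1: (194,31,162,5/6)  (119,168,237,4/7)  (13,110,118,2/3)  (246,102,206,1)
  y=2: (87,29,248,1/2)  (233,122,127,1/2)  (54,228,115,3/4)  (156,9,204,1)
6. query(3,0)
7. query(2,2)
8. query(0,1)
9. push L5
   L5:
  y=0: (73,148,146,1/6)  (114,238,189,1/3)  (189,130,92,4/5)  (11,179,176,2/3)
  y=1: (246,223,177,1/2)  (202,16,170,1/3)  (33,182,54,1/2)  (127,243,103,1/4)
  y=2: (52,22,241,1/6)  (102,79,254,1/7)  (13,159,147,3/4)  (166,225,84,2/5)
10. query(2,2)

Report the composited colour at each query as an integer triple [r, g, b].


(3,1) stack=L1,L2; from [0,0,0]:
L1 α=3/7: [522/7, 15/7, 39/7]
L2 α=3/4: [975/14, 807/7, 135/14]
→ [70, 115, 10]

at x=3,y=0 over L1,L2,L3,L4:
after L1 α=0: [0, 0, 0]
after L2 α=3/8: [45/2, 63/4, 63]
after L3 α=1/4: [517/8, 1089/16, 169/2]
after L4 α=5/7: [3877/28, 4569/56, 279/7]
rounded: [138, 82, 40]

at x=2,y=2 over L1,L2,L3,L4:
+L1 (α=2/3) → [46, 140/3, 232/3]
+L2 (α=1/6) → [79/2, 1231/18, 1883/18]
+L3 (α=5/8) → [1707/16, 2101/48, 4433/48]
+L4 (α=3/4) → [4299/64, 34933/192, 20993/192]
rounded: [67, 182, 109]

at x=0,y=1 over L1,L2,L3,L4:
after L1 α=4/7: [332/7, 912/7, 1020/7]
after L2 α=2/5: [398/7, 718/7, 5986/35]
after L3 α=1/2: [339/7, 569/7, 3028/35]
after L4 α=5/6: [7129/42, 827/21, 15689/105]
→ [170, 39, 149]

query (2,2) [L1,L2,L3,L4,L5] — begin 0,0,0
+L1 (α=2/3) → [46, 140/3, 232/3]
+L2 (α=1/6) → [79/2, 1231/18, 1883/18]
+L3 (α=5/8) → [1707/16, 2101/48, 4433/48]
+L4 (α=3/4) → [4299/64, 34933/192, 20993/192]
+L5 (α=3/4) → [6795/256, 126517/768, 105665/768]
= [27, 165, 138]


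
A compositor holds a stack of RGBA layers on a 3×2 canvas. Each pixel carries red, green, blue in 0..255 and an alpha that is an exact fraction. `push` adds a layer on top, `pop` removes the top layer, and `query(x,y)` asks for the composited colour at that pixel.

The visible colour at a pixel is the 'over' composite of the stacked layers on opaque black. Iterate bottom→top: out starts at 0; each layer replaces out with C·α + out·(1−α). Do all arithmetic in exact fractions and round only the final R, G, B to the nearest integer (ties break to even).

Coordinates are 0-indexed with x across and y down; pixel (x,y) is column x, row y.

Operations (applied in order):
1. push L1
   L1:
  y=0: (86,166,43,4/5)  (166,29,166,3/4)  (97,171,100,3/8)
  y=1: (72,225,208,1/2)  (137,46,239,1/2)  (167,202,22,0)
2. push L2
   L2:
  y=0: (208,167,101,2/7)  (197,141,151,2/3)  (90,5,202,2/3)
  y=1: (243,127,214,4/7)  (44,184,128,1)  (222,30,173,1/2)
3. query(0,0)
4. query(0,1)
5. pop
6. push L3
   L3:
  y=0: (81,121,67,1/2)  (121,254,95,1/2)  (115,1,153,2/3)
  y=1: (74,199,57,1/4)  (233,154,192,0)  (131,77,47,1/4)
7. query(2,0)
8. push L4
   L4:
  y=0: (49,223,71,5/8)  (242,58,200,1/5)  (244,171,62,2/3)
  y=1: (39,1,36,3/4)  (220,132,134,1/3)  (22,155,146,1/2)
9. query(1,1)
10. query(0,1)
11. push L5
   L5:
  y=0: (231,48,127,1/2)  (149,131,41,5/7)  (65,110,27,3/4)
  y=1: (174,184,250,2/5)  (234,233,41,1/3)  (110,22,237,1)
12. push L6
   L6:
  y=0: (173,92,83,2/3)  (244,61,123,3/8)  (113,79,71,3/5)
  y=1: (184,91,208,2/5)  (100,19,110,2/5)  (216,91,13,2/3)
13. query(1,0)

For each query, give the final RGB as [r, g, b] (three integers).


query (0,0) [L1,L2] — begin 0,0,0
after L1 α=4/5: [344/5, 664/5, 172/5]
after L2 α=2/7: [760/7, 998/7, 374/7]
rounded: [109, 143, 53]

at x=0,y=1 over L1,L2:
after L1 α=1/2: [36, 225/2, 104]
after L2 α=4/7: [1080/7, 1691/14, 1168/7]
= [154, 121, 167]

query (2,0) [L1,L3] — begin 0,0,0
after L1 α=3/8: [291/8, 513/8, 75/2]
after L3 α=2/3: [2131/24, 529/24, 229/2]
rounded: [89, 22, 114]

at x=1,y=1 over L1,L3,L4:
L1 α=1/2: [137/2, 23, 239/2]
L3 α=0: [137/2, 23, 239/2]
L4 α=1/3: [119, 178/3, 373/3]
→ [119, 59, 124]

(0,1) stack=L1,L3,L4; from [0,0,0]:
L1 α=1/2: [36, 225/2, 104]
L3 α=1/4: [91/2, 1073/8, 369/4]
L4 α=3/4: [325/8, 1097/32, 801/16]
= [41, 34, 50]

at x=1,y=0 over L1,L3,L4,L5,L6:
+L1 (α=3/4) → [249/2, 87/4, 249/2]
+L3 (α=1/2) → [491/4, 1103/8, 439/4]
+L4 (α=1/5) → [733/5, 1219/10, 639/5]
+L5 (α=5/7) → [5191/35, 642/5, 329/5]
+L6 (α=3/8) → [10315/56, 825/8, 349/4]
rounded: [184, 103, 87]


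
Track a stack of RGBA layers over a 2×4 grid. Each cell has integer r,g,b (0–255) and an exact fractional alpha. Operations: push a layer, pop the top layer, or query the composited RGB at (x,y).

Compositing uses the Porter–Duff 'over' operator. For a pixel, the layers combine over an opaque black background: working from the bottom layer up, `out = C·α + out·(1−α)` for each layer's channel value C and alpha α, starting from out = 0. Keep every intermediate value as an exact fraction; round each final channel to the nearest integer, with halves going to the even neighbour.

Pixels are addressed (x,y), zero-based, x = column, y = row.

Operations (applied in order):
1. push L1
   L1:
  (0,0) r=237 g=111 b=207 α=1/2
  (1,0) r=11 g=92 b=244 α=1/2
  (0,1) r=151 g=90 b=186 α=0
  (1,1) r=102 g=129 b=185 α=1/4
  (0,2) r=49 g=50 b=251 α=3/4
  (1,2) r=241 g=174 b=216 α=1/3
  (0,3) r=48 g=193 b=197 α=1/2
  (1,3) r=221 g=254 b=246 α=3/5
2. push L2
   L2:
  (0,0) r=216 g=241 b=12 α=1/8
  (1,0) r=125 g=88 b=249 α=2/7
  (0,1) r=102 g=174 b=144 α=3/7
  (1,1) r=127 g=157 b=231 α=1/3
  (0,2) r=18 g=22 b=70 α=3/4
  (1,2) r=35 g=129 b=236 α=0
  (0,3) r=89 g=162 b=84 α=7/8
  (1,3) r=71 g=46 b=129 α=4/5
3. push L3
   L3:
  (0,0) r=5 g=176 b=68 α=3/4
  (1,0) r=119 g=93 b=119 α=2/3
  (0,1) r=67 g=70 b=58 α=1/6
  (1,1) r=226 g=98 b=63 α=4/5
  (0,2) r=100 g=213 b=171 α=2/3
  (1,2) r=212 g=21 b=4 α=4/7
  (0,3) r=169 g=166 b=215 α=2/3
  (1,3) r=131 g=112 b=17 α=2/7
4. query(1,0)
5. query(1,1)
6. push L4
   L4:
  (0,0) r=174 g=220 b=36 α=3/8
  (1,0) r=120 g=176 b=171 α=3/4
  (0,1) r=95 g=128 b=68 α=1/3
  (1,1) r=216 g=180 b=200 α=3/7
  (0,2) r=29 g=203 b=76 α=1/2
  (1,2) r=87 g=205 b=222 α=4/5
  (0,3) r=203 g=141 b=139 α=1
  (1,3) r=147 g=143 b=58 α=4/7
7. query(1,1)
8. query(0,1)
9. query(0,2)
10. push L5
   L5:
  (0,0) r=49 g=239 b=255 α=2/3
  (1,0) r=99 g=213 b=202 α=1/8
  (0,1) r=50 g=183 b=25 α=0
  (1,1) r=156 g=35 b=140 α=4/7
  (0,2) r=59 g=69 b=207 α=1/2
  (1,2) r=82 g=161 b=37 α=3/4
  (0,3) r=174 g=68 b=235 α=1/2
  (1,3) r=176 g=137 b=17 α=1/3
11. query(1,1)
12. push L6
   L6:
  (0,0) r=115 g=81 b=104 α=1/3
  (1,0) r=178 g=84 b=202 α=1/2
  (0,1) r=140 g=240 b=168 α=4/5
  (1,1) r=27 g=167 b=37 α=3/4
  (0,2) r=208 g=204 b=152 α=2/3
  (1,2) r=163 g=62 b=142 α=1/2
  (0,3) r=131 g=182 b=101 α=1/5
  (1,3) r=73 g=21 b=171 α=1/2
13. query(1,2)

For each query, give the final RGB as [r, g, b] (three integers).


(1,0) stack=L1,L2,L3; from [0,0,0]:
after L1 α=1/2: [11/2, 46, 122]
after L2 α=2/7: [555/14, 58, 1108/7]
after L3 α=2/3: [3887/42, 244/3, 2774/21]
→ [93, 81, 132]

query (1,1) [L1,L2,L3] — begin 0,0,0
+L1 (α=1/4) → [51/2, 129/4, 185/4]
+L2 (α=1/3) → [178/3, 443/6, 647/6]
+L3 (α=4/5) → [578/3, 559/6, 2159/30]
= [193, 93, 72]

at x=1,y=1 over L1,L2,L3,L4:
after L1 α=1/4: [51/2, 129/4, 185/4]
after L2 α=1/3: [178/3, 443/6, 647/6]
after L3 α=4/5: [578/3, 559/6, 2159/30]
after L4 α=3/7: [608/3, 2738/21, 13318/105]
→ [203, 130, 127]

query (0,1) [L1,L2,L3,L4] — begin 0,0,0
L1 α=0: [0, 0, 0]
L2 α=3/7: [306/7, 522/7, 432/7]
L3 α=1/6: [1999/42, 1550/21, 1283/21]
L4 α=1/3: [3994/63, 5788/63, 3994/63]
→ [63, 92, 63]

(0,2) stack=L1,L2,L3,L4; from [0,0,0]:
+L1 (α=3/4) → [147/4, 75/2, 753/4]
+L2 (α=3/4) → [363/16, 207/8, 1593/16]
+L3 (α=2/3) → [3563/48, 1205/8, 2355/16]
+L4 (α=1/2) → [4955/96, 2829/16, 3571/32]
→ [52, 177, 112]

query (1,1) [L1,L2,L3,L4,L5] — begin 0,0,0
L1 α=1/4: [51/2, 129/4, 185/4]
L2 α=1/3: [178/3, 443/6, 647/6]
L3 α=4/5: [578/3, 559/6, 2159/30]
L4 α=3/7: [608/3, 2738/21, 13318/105]
L5 α=4/7: [176, 3718/49, 32918/245]
rounded: [176, 76, 134]

at x=1,y=2 over L1,L2,L3,L4,L5,L6:
after L1 α=1/3: [241/3, 58, 72]
after L2 α=0: [241/3, 58, 72]
after L3 α=4/7: [1089/7, 258/7, 232/7]
after L4 α=4/5: [705/7, 5998/35, 6448/35]
after L5 α=3/4: [2427/28, 22903/140, 10333/140]
after L6 α=1/2: [6991/56, 31583/280, 30213/280]
rounded: [125, 113, 108]


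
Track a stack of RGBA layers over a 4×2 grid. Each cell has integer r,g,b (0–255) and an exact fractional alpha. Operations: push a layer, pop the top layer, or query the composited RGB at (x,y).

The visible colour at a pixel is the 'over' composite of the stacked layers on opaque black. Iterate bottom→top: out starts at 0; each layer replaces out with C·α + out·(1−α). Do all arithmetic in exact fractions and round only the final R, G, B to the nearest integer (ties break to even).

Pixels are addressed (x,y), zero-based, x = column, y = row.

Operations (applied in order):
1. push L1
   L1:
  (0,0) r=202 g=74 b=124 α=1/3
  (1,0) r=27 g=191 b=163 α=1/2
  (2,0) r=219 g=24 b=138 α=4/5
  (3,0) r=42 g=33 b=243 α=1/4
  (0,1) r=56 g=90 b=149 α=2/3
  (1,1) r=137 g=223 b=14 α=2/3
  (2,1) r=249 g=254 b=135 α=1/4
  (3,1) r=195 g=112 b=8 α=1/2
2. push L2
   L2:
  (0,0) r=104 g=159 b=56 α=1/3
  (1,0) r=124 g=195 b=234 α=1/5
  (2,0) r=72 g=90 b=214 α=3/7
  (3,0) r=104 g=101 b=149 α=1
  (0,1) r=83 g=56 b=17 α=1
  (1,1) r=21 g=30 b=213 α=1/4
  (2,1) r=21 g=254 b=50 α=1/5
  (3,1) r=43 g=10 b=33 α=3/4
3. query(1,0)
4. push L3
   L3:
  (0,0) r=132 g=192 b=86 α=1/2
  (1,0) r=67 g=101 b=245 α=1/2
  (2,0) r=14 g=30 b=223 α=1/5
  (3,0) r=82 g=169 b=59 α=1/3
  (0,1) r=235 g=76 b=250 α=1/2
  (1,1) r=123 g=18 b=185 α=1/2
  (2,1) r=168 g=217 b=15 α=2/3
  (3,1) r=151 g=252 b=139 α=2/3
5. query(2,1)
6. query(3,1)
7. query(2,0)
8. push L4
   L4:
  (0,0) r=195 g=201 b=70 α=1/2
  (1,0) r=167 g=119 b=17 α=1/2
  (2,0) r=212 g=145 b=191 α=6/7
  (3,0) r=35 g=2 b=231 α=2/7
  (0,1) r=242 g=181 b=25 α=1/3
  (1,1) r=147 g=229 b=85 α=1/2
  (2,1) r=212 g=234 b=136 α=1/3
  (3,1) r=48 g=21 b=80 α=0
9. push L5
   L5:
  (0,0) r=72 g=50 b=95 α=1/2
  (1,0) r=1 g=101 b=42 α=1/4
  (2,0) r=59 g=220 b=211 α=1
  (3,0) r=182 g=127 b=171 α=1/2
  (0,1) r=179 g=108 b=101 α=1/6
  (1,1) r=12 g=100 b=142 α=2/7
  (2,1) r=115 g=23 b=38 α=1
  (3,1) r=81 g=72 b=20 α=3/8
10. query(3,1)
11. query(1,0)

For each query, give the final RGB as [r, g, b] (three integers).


(1,0) stack=L1,L2; from [0,0,0]:
after L1 α=1/2: [27/2, 191/2, 163/2]
after L2 α=1/5: [178/5, 577/5, 112]
→ [36, 115, 112]

(2,1) stack=L1,L2,L3; from [0,0,0]:
+L1 (α=1/4) → [249/4, 127/2, 135/4]
+L2 (α=1/5) → [54, 508/5, 37]
+L3 (α=2/3) → [130, 2678/15, 67/3]
= [130, 179, 22]

(3,1) stack=L1,L2,L3; from [0,0,0]:
after L1 α=1/2: [195/2, 56, 4]
after L2 α=3/4: [453/8, 43/2, 103/4]
after L3 α=2/3: [2869/24, 1051/6, 405/4]
rounded: [120, 175, 101]

(2,0) stack=L1,L2,L3; from [0,0,0]:
after L1 α=4/5: [876/5, 96/5, 552/5]
after L2 α=3/7: [4584/35, 1734/35, 774/5]
after L3 α=1/5: [18826/175, 7986/175, 4211/25]
rounded: [108, 46, 168]

(3,1) stack=L1,L2,L3,L4,L5; from [0,0,0]:
+L1 (α=1/2) → [195/2, 56, 4]
+L2 (α=3/4) → [453/8, 43/2, 103/4]
+L3 (α=2/3) → [2869/24, 1051/6, 405/4]
+L4 (α=0) → [2869/24, 1051/6, 405/4]
+L5 (α=3/8) → [20177/192, 6551/48, 2265/32]
= [105, 136, 71]

(1,0) stack=L1,L2,L3,L4,L5; from [0,0,0]:
after L1 α=1/2: [27/2, 191/2, 163/2]
after L2 α=1/5: [178/5, 577/5, 112]
after L3 α=1/2: [513/10, 541/5, 357/2]
after L4 α=1/2: [2183/20, 568/5, 391/4]
after L5 α=1/4: [6569/80, 2209/20, 1341/16]
rounded: [82, 110, 84]


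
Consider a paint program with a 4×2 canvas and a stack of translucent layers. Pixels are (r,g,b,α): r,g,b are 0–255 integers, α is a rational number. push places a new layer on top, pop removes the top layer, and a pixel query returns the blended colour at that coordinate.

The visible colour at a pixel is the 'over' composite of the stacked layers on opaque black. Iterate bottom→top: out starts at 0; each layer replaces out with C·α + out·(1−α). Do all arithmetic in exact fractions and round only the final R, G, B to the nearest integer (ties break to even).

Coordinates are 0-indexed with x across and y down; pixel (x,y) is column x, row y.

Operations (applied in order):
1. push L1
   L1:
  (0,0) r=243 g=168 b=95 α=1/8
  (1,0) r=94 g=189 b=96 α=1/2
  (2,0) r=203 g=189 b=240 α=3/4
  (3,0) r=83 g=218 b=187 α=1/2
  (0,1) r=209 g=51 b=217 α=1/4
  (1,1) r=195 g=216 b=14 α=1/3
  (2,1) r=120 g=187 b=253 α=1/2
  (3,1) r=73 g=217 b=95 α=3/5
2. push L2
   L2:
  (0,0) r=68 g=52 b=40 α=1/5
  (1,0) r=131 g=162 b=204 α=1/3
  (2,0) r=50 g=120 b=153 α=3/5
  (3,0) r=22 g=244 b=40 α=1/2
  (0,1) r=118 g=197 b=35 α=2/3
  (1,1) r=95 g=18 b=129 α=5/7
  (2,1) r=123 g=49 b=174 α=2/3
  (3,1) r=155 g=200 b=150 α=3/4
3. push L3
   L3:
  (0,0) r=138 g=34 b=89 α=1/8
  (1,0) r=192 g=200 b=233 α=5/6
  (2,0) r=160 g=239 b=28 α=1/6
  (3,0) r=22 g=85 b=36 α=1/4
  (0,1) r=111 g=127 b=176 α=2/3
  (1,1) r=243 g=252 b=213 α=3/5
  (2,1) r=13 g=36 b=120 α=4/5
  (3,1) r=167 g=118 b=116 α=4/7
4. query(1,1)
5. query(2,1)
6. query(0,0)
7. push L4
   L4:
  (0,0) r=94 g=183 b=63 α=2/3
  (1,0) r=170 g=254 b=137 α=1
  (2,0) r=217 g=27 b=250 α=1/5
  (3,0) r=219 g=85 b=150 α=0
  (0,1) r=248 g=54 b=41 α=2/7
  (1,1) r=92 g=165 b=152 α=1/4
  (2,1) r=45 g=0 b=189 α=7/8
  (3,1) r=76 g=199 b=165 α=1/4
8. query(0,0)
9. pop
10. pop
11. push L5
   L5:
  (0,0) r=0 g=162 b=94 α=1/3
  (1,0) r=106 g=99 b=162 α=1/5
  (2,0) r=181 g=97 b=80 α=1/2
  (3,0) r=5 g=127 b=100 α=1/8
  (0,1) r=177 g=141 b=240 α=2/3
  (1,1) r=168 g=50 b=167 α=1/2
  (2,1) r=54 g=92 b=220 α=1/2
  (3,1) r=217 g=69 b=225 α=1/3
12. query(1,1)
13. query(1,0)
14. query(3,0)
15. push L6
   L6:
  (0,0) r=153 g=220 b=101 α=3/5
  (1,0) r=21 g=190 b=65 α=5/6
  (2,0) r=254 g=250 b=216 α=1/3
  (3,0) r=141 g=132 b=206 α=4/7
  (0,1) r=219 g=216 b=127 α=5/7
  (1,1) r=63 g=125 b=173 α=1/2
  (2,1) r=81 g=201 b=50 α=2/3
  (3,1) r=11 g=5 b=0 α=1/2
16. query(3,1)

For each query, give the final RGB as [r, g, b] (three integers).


at x=1,y=1 over L1,L2,L3:
L1 α=1/3: [65, 72, 14/3]
L2 α=5/7: [605/7, 234/7, 1963/21]
L3 α=3/5: [6313/35, 1152/7, 3469/21]
rounded: [180, 165, 165]

(2,1) stack=L1,L2,L3; from [0,0,0]:
+L1 (α=1/2) → [60, 187/2, 253/2]
+L2 (α=2/3) → [102, 383/6, 949/6]
+L3 (α=4/5) → [154/5, 1247/30, 3829/30]
= [31, 42, 128]

query (0,0) [L1,L2,L3] — begin 0,0,0
L1 α=1/8: [243/8, 21, 95/8]
L2 α=1/5: [379/10, 136/5, 35/2]
L3 α=1/8: [4033/80, 561/20, 423/16]
→ [50, 28, 26]

(0,0) stack=L1,L2,L3,L4; from [0,0,0]:
+L1 (α=1/8) → [243/8, 21, 95/8]
+L2 (α=1/5) → [379/10, 136/5, 35/2]
+L3 (α=1/8) → [4033/80, 561/20, 423/16]
+L4 (α=2/3) → [19073/240, 2627/20, 813/16]
→ [79, 131, 51]

query (1,1) [L1,L2,L5] — begin 0,0,0
+L1 (α=1/3) → [65, 72, 14/3]
+L2 (α=5/7) → [605/7, 234/7, 1963/21]
+L5 (α=1/2) → [1781/14, 292/7, 2735/21]
= [127, 42, 130]

(1,0) stack=L1,L2,L5; from [0,0,0]:
+L1 (α=1/2) → [47, 189/2, 48]
+L2 (α=1/3) → [75, 117, 100]
+L5 (α=1/5) → [406/5, 567/5, 562/5]
→ [81, 113, 112]

query (3,0) [L1,L2,L5] — begin 0,0,0
+L1 (α=1/2) → [83/2, 109, 187/2]
+L2 (α=1/2) → [127/4, 353/2, 267/4]
+L5 (α=1/8) → [909/32, 2725/16, 2269/32]
→ [28, 170, 71]

(3,1) stack=L1,L2,L5,L6; from [0,0,0]:
L1 α=3/5: [219/5, 651/5, 57]
L2 α=3/4: [636/5, 3651/20, 507/4]
L5 α=1/3: [2357/15, 1447/10, 319/2]
L6 α=1/2: [1261/15, 1497/20, 319/4]
→ [84, 75, 80]


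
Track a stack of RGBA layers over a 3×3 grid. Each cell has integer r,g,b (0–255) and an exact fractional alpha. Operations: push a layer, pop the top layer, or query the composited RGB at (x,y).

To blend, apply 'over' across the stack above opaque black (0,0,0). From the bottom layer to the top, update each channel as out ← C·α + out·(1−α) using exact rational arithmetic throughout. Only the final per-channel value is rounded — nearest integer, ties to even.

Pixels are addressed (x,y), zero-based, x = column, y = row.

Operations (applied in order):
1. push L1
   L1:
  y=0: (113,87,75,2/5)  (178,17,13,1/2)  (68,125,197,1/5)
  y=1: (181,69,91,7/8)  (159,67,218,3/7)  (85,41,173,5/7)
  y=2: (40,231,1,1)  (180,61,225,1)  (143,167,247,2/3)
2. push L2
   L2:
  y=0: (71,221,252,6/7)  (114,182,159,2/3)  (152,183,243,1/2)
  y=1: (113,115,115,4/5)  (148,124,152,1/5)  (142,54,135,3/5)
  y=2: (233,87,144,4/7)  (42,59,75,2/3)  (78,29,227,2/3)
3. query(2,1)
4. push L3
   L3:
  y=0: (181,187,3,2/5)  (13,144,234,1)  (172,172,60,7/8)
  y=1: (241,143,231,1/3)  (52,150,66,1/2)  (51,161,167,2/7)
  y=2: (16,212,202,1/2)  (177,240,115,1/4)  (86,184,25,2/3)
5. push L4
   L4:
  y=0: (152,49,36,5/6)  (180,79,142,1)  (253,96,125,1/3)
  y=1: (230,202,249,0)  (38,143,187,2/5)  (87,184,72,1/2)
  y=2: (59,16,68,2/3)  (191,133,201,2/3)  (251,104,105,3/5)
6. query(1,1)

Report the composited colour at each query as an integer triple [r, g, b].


at x=2,y=1 over L1,L2:
after L1 α=5/7: [425/7, 205/7, 865/7]
after L2 α=3/5: [3832/35, 1544/35, 913/7]
→ [109, 44, 130]

query (1,1) [L1,L2,L3,L4] — begin 0,0,0
+L1 (α=3/7) → [477/7, 201/7, 654/7]
+L2 (α=1/5) → [2944/35, 1672/35, 736/7]
+L3 (α=1/2) → [2382/35, 3461/35, 599/7]
+L4 (α=2/5) → [9806/175, 20393/175, 883/7]
→ [56, 117, 126]
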